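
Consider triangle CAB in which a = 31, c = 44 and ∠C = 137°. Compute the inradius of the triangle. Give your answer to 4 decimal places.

3.7011

Law of sines: sin A = a·sin C/c ≈ 0.48050.
Since c ≥ a, only the acute value applies: ∠A ≈ 28.72°.
Then ∠B = 180° − ∠C − ∠A ≈ 14.28°.
Law of sines gives b = c·sin B/sin C ≈ 15.916.
Area = ½·c·a·sin B ≈ 168.25.
Semiperimeter s = (44+31+15.916)/2 = 45.458.
Inradius = area/s = 168.25/45.458 ≈ 3.7011.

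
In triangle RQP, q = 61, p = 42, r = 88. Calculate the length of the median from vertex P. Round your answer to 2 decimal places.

m_P ≈ 72.74

Median from P: ½√(2·r² + 2·q² − p²) ≈ 72.743.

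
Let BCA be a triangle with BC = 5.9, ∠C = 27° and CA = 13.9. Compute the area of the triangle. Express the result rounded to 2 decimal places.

18.62

Area = ½·BC·CA·sin C ≈ 18.616.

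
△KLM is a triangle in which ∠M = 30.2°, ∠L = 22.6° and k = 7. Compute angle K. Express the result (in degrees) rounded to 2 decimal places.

∠K ≈ 127.20°

The third angle is ∠K = 180° − ∠L − ∠M = 127.20°.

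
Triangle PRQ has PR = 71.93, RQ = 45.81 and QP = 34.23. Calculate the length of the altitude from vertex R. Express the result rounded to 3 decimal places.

Semiperimeter s = (45.81 + 34.23 + 71.93)/2 = 75.985.
Heron's formula: area = √(75.985·30.175·41.755·4.055) ≈ 623.07.
The altitude from R has length 2·area/QP ≈ 36.405.

36.405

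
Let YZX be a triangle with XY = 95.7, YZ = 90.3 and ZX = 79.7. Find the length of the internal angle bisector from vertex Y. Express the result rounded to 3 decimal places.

By the law of cosines, cos Y = (XY² + YZ² − ZX²) / (2·XY·YZ) ≈ 0.63416, so ∠Y ≈ 50.64°.
The bisector from Y has length 2·XY·YZ·cos(∠Y/2)/(XY+YZ) ≈ 83.994.

t_Y ≈ 83.994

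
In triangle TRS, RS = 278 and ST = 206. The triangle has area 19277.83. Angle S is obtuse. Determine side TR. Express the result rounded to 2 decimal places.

From area = ½·RS·ST·sin S, we get sin S = 2·area/(RS·ST) ≈ 0.67325.
Taking the obtuse solution, ∠S ≈ 2.403 rad.
Law of cosines then gives TR ≈ 452.12.

452.12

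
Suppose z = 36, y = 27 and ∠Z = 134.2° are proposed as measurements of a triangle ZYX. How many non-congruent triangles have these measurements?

1

y·sin Z = 27·sin(134.2°) ≈ 19.36.
Since ∠Z is not acute, a triangle exists only if z > y; here z > y, so there is exactly one triangle.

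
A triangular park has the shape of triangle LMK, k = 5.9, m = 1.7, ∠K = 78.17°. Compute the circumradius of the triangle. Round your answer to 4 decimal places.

Law of sines: sin M = m·sin K/k ≈ 0.28202.
Since k ≥ m, only the acute value applies: ∠M ≈ 16.38°.
Then ∠L = 180° − ∠K − ∠M ≈ 85.45°.
Law of sines gives l = k·sin L/sin K ≈ 6.009.
Circumradius = k/(2 sin K) ≈ 3.014.

3.0140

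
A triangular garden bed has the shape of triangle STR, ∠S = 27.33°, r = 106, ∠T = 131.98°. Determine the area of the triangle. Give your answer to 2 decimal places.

area ≈ 5426.94

The third angle is ∠R = 180° − ∠S − ∠T = 20.69°.
Law of sines: s = r·sin S/sin R ≈ 137.74.
Law of sines: t = r·sin T/sin R ≈ 223.03.
Area = ½·r·s·sin T ≈ 5426.9.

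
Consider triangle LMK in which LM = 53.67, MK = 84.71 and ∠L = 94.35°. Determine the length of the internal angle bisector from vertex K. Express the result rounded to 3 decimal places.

Law of sines: sin K = LM·sin L/MK ≈ 0.63175.
Since MK ≥ LM, only the acute value applies: ∠K ≈ 39.18°.
Then ∠M = 180° − ∠L − ∠K ≈ 46.47°.
Law of sines gives KL = MK·sin M/sin L ≈ 61.594.
The bisector from K has length 2·MK·KL·cos(∠K/2)/(MK+KL) ≈ 67.197.

67.197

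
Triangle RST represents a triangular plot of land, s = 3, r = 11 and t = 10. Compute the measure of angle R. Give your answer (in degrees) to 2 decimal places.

∠R ≈ 101.54°

By the law of cosines, cos R = (s² + t² − r²) / (2·s·t) ≈ -0.20000, so ∠R ≈ 101.54°.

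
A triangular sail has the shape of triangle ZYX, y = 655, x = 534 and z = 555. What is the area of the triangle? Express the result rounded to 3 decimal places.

area ≈ 142388.885

Semiperimeter s = (555 + 655 + 534)/2 = 872.
Heron's formula: area = √(872·317·217·338) ≈ 1.4239e+05.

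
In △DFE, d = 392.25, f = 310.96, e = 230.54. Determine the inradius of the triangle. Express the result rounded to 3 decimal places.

r ≈ 76.745

Semiperimeter s = (392.25 + 310.96 + 230.54)/2 = 466.88.
Heron's formula: area = √(466.88·74.625·155.92·236.34) ≈ 35830.
Inradius = area/s = 35830/466.88 ≈ 76.745.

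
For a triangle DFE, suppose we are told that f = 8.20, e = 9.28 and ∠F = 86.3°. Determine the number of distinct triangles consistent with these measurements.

e·sin F = 9.28·sin(86.3°) ≈ 9.261.
Since f = 8.20 < 9.261 = e sin F, no triangle exists.

0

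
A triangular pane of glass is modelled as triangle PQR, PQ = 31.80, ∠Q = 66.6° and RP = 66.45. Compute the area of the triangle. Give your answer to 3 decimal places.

area ≈ 1055.423

Law of sines: sin R = PQ·sin Q/RP ≈ 0.43920.
Since RP ≥ PQ, only the acute value applies: ∠R ≈ 26.05°.
Then ∠P = 180° − ∠Q − ∠R ≈ 87.35°.
Law of sines gives QR = RP·sin P/sin Q ≈ 72.327.
Area = ½·RP·PQ·sin P ≈ 1055.4.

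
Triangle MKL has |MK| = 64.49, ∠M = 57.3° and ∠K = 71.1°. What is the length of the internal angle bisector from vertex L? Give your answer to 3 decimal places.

65.992

The third angle is ∠L = 180° − ∠M − ∠K = 51.60°.
Law of sines: |KL| = |MK|·sin M/sin L ≈ 69.248.
Law of sines: |LM| = |MK|·sin K/sin L ≈ 77.853.
The bisector from L has length 2·|KL|·|LM|·cos(∠L/2)/(|KL|+|LM|) ≈ 65.992.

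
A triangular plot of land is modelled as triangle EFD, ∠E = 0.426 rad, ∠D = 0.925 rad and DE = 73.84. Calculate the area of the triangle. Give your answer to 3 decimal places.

The third angle is ∠F = π − ∠D − ∠E = 1.791 rad.
Law of sines: FD = DE·sin E/sin F ≈ 31.265.
Law of sines: EF = DE·sin D/sin F ≈ 60.424.
Area = ½·DE·FD·sin D ≈ 921.86.

area ≈ 921.857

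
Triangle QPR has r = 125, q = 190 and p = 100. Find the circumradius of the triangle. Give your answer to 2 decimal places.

104.63

By the law of cosines, cos Q = (p² + r² − q²) / (2·p·r) ≈ -0.41900, so ∠Q ≈ 114.77°.
Circumradius = q/(2 sin Q) ≈ 104.63.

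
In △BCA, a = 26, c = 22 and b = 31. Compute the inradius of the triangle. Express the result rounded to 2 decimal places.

Semiperimeter s = (31 + 22 + 26)/2 = 39.5.
Heron's formula: area = √(39.5·8.5·17.5·13.5) ≈ 281.64.
Inradius = area/s = 281.64/39.5 ≈ 7.1301.

7.13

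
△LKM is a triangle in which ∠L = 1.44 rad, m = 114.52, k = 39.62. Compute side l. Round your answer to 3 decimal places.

By the law of cosines, l² = k² + m² − 2·k·m·cos L = 13501, so l ≈ 116.19.

116.194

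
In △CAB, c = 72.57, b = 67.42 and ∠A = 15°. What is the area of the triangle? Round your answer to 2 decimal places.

Area = ½·b·c·sin A ≈ 633.16.

area ≈ 633.16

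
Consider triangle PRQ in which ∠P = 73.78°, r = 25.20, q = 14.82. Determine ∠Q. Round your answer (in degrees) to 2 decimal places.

∠Q ≈ 34.05°

By the law of cosines, p² = r² + q² − 2·r·q·cos P = 646.04, so p ≈ 25.417.
Law of cosines again: cos Q = (p² + r² − q²)/(2·p·r) ≈ 0.82859, so ∠Q ≈ 34.05°.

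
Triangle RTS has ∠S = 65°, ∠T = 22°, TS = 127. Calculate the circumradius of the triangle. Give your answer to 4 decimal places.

The third angle is ∠R = 180° − ∠T − ∠S = 93.00°.
Law of sines: SR = TS·sin T/sin R ≈ 47.64.
Law of sines: RT = TS·sin S/sin R ≈ 115.26.
Circumradius = TS/(2 sin R) ≈ 63.587.

63.5871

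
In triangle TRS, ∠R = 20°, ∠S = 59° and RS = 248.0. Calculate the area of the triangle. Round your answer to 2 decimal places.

The third angle is ∠T = 180° − ∠R − ∠S = 101.00°.
Law of sines: ST = RS·sin R/sin T ≈ 86.409.
Law of sines: TR = RS·sin S/sin T ≈ 216.56.
Area = ½·RS·ST·sin S ≈ 9184.3.

area ≈ 9184.26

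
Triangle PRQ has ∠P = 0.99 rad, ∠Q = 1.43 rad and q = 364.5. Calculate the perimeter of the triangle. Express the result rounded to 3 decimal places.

915.465

The third angle is ∠R = π − ∠Q − ∠P = 0.722 rad.
Law of sines: p = q·sin P/sin Q ≈ 307.78.
Law of sines: r = q·sin R/sin Q ≈ 243.19.
Semiperimeter s = (307.78+243.19+364.5)/2 = 457.73.
Perimeter = 307.78 + 243.19 + 364.5 = 915.47.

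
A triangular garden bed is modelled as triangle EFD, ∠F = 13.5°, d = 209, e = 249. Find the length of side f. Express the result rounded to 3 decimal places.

By the law of cosines, f² = d² + e² − 2·d·e·cos F = 4475.8, so f ≈ 66.901.

66.901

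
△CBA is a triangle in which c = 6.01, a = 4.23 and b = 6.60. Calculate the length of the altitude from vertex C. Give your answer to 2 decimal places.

4.14

Semiperimeter s = (6.01 + 6.6 + 4.23)/2 = 8.42.
Heron's formula: area = √(8.42·2.41·1.82·4.19) ≈ 12.44.
The altitude from C has length 2·area/c ≈ 4.1396.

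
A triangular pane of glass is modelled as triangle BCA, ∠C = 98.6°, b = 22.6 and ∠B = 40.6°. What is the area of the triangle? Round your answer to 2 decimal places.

253.54

The third angle is ∠A = 180° − ∠B − ∠C = 40.80°.
Law of sines: c = b·sin C/sin B ≈ 34.337.
Law of sines: a = b·sin A/sin B ≈ 22.692.
Area = ½·b·c·sin A ≈ 253.54.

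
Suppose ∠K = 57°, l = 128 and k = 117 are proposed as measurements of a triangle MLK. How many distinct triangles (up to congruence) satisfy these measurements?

2

l·sin K = 128·sin(57°) ≈ 107.3.
Since l sin K < k < l (107.3 < 117 < 128), two triangles exist.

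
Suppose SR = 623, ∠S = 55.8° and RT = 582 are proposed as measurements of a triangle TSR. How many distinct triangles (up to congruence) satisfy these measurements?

SR·sin S = 623·sin(55.8°) ≈ 515.3.
Since SR sin S < RT < SR (515.3 < 582 < 623), two triangles exist.

2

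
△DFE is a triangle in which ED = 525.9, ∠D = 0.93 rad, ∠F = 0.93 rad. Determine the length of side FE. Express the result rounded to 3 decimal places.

525.900

The third angle is ∠E = π − ∠D − ∠F = 1.282 rad.
Law of sines: FE = ED·sin D/sin F ≈ 525.9.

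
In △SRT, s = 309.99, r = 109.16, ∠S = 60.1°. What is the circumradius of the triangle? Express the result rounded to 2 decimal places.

Law of sines: sin R = r·sin S/s ≈ 0.30527.
Since s ≥ r, only the acute value applies: ∠R ≈ 17.77°.
Then ∠T = 180° − ∠S − ∠R ≈ 102.13°.
Law of sines gives t = s·sin T/sin S ≈ 349.61.
Circumradius = s/(2 sin S) ≈ 178.79.

178.79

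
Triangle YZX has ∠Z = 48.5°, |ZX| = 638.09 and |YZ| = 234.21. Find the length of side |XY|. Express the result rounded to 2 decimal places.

513.77

By the law of cosines, |XY|² = |YZ|² + |ZX|² − 2·|YZ|·|ZX|·cos Z = 2.6396e+05, so |XY| ≈ 513.77.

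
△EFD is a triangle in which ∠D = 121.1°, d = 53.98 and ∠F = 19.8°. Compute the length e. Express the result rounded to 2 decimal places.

39.76

The third angle is ∠E = 180° − ∠F − ∠D = 39.10°.
Law of sines: e = d·sin E/sin D ≈ 39.758.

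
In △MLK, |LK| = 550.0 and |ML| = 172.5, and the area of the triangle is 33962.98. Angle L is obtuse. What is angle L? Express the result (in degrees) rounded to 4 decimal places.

From area = ½·|ML|·|LK|·sin L, we get sin L = 2·area/(|ML|·|LK|) ≈ 0.71595.
Taking the obtuse solution, ∠L ≈ 134.28°.

134.2787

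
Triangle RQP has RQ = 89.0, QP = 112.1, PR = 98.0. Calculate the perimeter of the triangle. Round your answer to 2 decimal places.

Perimeter = 112.1 + 98 + 89 = 299.1.

299.10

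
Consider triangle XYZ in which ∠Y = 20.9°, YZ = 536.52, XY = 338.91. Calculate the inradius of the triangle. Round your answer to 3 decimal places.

57.588

By the law of cosines, ZX² = XY² + YZ² − 2·XY·YZ·cos Y = 62977, so ZX ≈ 250.95.
Area = ½·XY·YZ·sin Y ≈ 32433.
Semiperimeter s = (536.52+250.95+338.91)/2 = 563.19.
Inradius = area/s = 32433/563.19 ≈ 57.588.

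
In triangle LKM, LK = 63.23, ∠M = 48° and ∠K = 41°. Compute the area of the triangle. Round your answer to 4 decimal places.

The third angle is ∠L = 180° − ∠K − ∠M = 91.00°.
Law of sines: KM = LK·sin L/sin M ≈ 85.071.
Law of sines: ML = LK·sin K/sin M ≈ 55.82.
Area = ½·LK·KM·sin K ≈ 1764.5.

1764.4919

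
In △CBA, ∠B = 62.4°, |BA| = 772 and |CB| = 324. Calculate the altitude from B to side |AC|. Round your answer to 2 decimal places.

h_B ≈ 323.61

By the law of cosines, |AC|² = |CB|² + |BA|² − 2·|CB|·|BA|·cos B = 4.6919e+05, so |AC| ≈ 684.98.
Area = ½·|CB|·|BA|·sin B ≈ 1.1083e+05.
The altitude from B has length 2·area/|AC| ≈ 323.61.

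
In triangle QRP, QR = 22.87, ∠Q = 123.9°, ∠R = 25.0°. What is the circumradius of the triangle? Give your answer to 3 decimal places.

The third angle is ∠P = 180° − ∠Q − ∠R = 31.10°.
Law of sines: RP = QR·sin Q/sin P ≈ 36.75.
Law of sines: PQ = QR·sin R/sin P ≈ 18.712.
Circumradius = QR/(2 sin P) ≈ 22.138.

22.138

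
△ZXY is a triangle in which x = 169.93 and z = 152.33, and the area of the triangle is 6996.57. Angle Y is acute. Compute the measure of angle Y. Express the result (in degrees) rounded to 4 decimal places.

∠Y ≈ 32.7231°

From area = ½·z·x·sin Y, we get sin Y = 2·area/(z·x) ≈ 0.54058.
Taking the acute solution, ∠Y ≈ 32.72°.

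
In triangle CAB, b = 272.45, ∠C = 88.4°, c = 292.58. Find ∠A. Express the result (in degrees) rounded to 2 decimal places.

Law of sines: sin B = b·sin C/c ≈ 0.93084.
Since c ≥ b, only the acute value applies: ∠B ≈ 68.57°.
Then ∠A = 180° − ∠C − ∠B ≈ 23.03°.

23.03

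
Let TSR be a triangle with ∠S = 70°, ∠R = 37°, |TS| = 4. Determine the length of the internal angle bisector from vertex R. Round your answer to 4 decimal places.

The third angle is ∠T = 180° − ∠S − ∠R = 73.00°.
Law of sines: |SR| = |TS|·sin T/sin R ≈ 6.3561.
Law of sines: |RT| = |TS|·sin S/sin R ≈ 6.2457.
The bisector from R has length 2·|SR|·|RT|·cos(∠R/2)/(|SR|+|RT|) ≈ 5.9749.

5.9749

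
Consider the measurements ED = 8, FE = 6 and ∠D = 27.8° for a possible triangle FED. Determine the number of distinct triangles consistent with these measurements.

ED·sin D = 8·sin(27.8°) ≈ 3.731.
Since ED sin D < FE < ED (3.731 < 6 < 8), two triangles exist.

2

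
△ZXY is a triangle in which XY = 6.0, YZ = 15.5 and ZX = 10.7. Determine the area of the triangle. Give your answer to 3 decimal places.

22.953

Semiperimeter s = (6 + 15.5 + 10.7)/2 = 16.1.
Heron's formula: area = √(16.1·10.1·0.6·5.4) ≈ 22.953.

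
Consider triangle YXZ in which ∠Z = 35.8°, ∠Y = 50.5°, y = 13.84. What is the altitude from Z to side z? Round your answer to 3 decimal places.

h_Z ≈ 13.811

The third angle is ∠X = 180° − ∠Z − ∠Y = 93.70°.
Law of sines: x = y·sin X/sin Y ≈ 17.899.
Law of sines: z = y·sin Z/sin Y ≈ 10.492.
Area = ½·y·x·sin Z ≈ 72.453.
The altitude from Z has length 2·area/z ≈ 13.811.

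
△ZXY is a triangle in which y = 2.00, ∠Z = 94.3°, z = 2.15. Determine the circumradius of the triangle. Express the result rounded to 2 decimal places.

1.08

Law of sines: sin Y = y·sin Z/z ≈ 0.92761.
Since z ≥ y, only the acute value applies: ∠Y ≈ 68.07°.
Then ∠X = 180° − ∠Z − ∠Y ≈ 17.63°.
Law of sines gives x = z·sin X/sin Z ≈ 0.65315.
Circumradius = z/(2 sin Z) ≈ 1.078.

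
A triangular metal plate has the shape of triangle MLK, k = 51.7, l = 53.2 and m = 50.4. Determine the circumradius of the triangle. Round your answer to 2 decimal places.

By the law of cosines, cos M = (l² + k² − m²) / (2·l·k) ≈ 0.53864, so ∠M ≈ 57.41°.
Circumradius = m/(2 sin M) ≈ 29.91.

29.91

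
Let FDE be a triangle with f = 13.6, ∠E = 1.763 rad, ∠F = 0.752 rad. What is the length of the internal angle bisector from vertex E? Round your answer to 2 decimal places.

The third angle is ∠D = π − ∠E − ∠F = 0.627 rad.
Law of sines: d = f·sin D/sin F ≈ 11.675.
Law of sines: e = f·sin E/sin F ≈ 19.543.
The bisector from E has length 2·f·d·cos(∠E/2)/(f+d) ≈ 7.9906.

t_E ≈ 7.99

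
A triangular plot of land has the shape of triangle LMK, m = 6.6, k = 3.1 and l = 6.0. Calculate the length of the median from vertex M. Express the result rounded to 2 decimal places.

m_M ≈ 3.45

Median from M: ½√(2·k² + 2·l² − m²) ≈ 3.4518.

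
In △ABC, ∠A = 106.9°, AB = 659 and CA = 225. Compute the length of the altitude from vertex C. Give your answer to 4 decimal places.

215.2831

By the law of cosines, BC² = CA² + AB² − 2·CA·AB·cos A = 5.7111e+05, so BC ≈ 755.72.
Area = ½·CA·AB·sin A ≈ 70936.
The altitude from C has length 2·area/AB ≈ 215.28.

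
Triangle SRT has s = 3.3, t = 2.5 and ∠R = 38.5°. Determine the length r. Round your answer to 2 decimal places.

By the law of cosines, r² = t² + s² − 2·t·s·cos R = 4.227, so r ≈ 2.056.

2.06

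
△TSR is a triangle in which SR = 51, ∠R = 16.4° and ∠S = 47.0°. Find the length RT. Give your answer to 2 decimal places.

41.71

The third angle is ∠T = 180° − ∠S − ∠R = 116.60°.
Law of sines: RT = SR·sin S/sin T ≈ 41.714.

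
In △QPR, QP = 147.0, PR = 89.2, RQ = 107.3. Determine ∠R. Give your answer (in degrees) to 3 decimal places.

96.416

By the law of cosines, cos R = (PR² + RQ² − QP²) / (2·PR·RQ) ≈ -0.11175, so ∠R ≈ 96.42°.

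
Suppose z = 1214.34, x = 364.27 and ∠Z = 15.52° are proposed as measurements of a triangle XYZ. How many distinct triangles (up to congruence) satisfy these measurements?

x·sin Z = 364.27·sin(15.52°) ≈ 97.47.
Since z ≥ x, exactly one triangle exists.

1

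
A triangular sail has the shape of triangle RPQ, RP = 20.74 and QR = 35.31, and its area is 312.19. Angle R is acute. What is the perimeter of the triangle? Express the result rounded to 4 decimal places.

86.2419

From area = ½·QR·RP·sin R, we get sin R = 2·area/(QR·RP) ≈ 0.85259.
Taking the acute solution, ∠R ≈ 58.49°.
Law of cosines then gives PQ ≈ 30.192.
Perimeter = 30.192 + 35.31 + 20.74 = 86.242.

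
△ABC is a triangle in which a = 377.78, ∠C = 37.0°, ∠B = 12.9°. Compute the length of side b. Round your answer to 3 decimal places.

110.259

The third angle is ∠A = 180° − ∠B − ∠C = 130.10°.
Law of sines: b = a·sin B/sin A ≈ 110.26.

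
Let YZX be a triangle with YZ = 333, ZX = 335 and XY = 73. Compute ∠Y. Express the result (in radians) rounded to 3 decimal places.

∠Y ≈ 1.489 rad

By the law of cosines, cos Y = (XY² + YZ² − ZX²) / (2·XY·YZ) ≈ 0.08213, so ∠Y ≈ 1.489 rad.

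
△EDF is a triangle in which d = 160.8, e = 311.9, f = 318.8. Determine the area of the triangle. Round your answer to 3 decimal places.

area ≈ 24493.680

Semiperimeter s = (311.9 + 160.8 + 318.8)/2 = 395.75.
Heron's formula: area = √(395.75·83.85·234.95·76.95) ≈ 24494.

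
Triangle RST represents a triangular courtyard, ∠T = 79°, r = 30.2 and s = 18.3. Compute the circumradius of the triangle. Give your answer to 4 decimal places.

By the law of cosines, t² = r² + s² − 2·r·s·cos T = 1036, so t ≈ 32.187.
Area = ½·r·s·sin T ≈ 271.25.
Circumradius = t/(2 sin T) ≈ 16.395.

16.3949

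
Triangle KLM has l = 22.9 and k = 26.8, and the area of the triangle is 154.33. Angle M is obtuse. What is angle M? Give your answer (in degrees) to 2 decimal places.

∠M ≈ 149.81°

From area = ½·k·l·sin M, we get sin M = 2·area/(k·l) ≈ 0.50293.
Taking the obtuse solution, ∠M ≈ 149.81°.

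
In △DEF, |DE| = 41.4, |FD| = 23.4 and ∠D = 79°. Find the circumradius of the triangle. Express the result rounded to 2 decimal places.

By the law of cosines, |EF|² = |FD|² + |DE|² − 2·|FD|·|DE|·cos D = 1891.8, so |EF| ≈ 43.495.
Area = ½·|FD|·|DE|·sin D ≈ 475.48.
Circumradius = |EF|/(2 sin D) ≈ 22.155.

R ≈ 22.15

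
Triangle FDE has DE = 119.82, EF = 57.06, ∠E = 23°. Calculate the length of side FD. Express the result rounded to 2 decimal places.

By the law of cosines, FD² = DE² + EF² − 2·DE·EF·cos E = 5025.8, so FD ≈ 70.893.

70.89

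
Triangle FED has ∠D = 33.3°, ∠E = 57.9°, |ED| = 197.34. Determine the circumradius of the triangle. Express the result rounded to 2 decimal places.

98.69

The third angle is ∠F = 180° − ∠E − ∠D = 88.80°.
Law of sines: |DF| = |ED|·sin E/sin F ≈ 167.21.
Law of sines: |FE| = |ED|·sin D/sin F ≈ 108.37.
Circumradius = |ED|/(2 sin F) ≈ 98.692.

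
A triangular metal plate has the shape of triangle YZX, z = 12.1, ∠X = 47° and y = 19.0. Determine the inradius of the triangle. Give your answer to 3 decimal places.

3.735

By the law of cosines, x² = y² + z² − 2·y·z·cos X = 193.83, so x ≈ 13.922.
Area = ½·y·z·sin X ≈ 84.069.
Semiperimeter s = (19+12.1+13.922)/2 = 22.511.
Inradius = area/s = 84.069/22.511 ≈ 3.7346.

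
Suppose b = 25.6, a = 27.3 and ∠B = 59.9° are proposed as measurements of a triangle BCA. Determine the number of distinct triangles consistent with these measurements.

a·sin B = 27.3·sin(59.9°) ≈ 23.62.
Since a sin B < b < a (23.62 < 25.6 < 27.3), two triangles exist.

2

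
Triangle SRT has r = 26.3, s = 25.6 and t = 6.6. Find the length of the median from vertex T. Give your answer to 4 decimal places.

25.7417

Median from T: ½√(2·s² + 2·r² − t²) ≈ 25.742.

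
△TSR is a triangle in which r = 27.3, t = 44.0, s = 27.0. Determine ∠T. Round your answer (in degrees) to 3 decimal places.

∠T ≈ 108.252°

By the law of cosines, cos T = (s² + r² − t²) / (2·s·r) ≈ -0.31319, so ∠T ≈ 108.25°.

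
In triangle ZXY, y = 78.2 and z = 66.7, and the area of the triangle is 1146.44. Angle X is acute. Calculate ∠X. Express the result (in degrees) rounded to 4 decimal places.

From area = ½·y·z·sin X, we get sin X = 2·area/(y·z) ≈ 0.43959.
Taking the acute solution, ∠X ≈ 26.08°.

∠X ≈ 26.0778°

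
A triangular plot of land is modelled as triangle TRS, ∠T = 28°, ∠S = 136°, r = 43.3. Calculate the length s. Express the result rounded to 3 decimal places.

109.124

The third angle is ∠R = 180° − ∠S − ∠T = 16.00°.
Law of sines: s = r·sin S/sin R ≈ 109.12.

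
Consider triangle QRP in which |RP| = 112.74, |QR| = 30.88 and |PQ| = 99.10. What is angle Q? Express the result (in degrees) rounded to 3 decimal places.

By the law of cosines, cos Q = (|PQ|² + |QR|² − |RP|²) / (2·|PQ|·|QR|) ≈ -0.31631, so ∠Q ≈ 108.44°.

∠Q ≈ 108.440°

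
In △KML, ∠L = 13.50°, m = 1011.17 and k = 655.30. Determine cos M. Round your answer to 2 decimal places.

cos M ≈ -0.81

By the law of cosines, l² = k² + m² − 2·k·m·cos L = 1.6326e+05, so l ≈ 404.05.
Law of cosines again: cos M = (l² + k² − m²)/(2·l·k) ≈ -0.81160, so ∠M ≈ 144.25°.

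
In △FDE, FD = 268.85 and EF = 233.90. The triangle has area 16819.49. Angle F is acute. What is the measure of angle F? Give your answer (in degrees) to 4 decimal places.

32.3396

From area = ½·EF·FD·sin F, we get sin F = 2·area/(EF·FD) ≈ 0.53494.
Taking the acute solution, ∠F ≈ 32.34°.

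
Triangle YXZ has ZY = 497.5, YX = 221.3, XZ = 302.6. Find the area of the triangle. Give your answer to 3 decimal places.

Semiperimeter s = (302.6 + 497.5 + 221.3)/2 = 510.7.
Heron's formula: area = √(510.7·208.1·13.2·289.4) ≈ 20149.

20149.079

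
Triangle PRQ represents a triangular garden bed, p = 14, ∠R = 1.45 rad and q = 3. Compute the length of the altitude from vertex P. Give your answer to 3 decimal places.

h_P ≈ 2.978

By the law of cosines, r² = q² + p² − 2·q·p·cos R = 194.88, so r ≈ 13.96.
Area = ½·q·p·sin R ≈ 20.847.
The altitude from P has length 2·area/p ≈ 2.9781.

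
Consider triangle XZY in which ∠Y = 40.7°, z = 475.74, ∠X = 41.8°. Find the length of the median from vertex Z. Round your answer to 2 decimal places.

The third angle is ∠Z = 180° − ∠Y − ∠X = 97.50°.
Law of sines: x = z·sin X/sin Z ≈ 319.83.
Law of sines: y = z·sin Y/sin Z ≈ 312.91.
Median from Z: ½√(2·y² + 2·x² − z²) ≈ 208.61.

208.61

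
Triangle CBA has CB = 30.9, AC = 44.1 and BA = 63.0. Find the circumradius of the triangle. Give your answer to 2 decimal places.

R ≈ 34.25

By the law of cosines, cos C = (AC² + CB² − BA²) / (2·AC·CB) ≈ -0.39238, so ∠C ≈ 113.10°.
Circumradius = BA/(2 sin C) ≈ 34.246.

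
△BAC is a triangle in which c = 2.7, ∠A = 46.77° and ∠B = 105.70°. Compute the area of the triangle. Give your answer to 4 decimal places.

The third angle is ∠C = 180° − ∠B − ∠A = 27.53°.
Law of sines: b = c·sin B/sin C ≈ 5.6235.
Law of sines: a = c·sin A/sin C ≈ 4.2561.
Area = ½·c·b·sin A ≈ 5.5314.

area ≈ 5.5314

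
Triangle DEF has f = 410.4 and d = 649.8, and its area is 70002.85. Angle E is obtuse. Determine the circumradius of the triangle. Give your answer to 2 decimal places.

R ≈ 973.39

From area = ½·f·d·sin E, we get sin E = 2·area/(f·d) ≈ 0.52500.
Taking the obtuse solution, ∠E ≈ 148.33°.
Law of cosines then gives e ≈ 1022.1.
Circumradius = e/(2 sin E) ≈ 973.39.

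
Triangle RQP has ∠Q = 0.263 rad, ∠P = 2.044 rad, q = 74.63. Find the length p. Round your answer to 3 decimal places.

255.518

The third angle is ∠R = π − ∠Q − ∠P = 0.835 rad.
Law of sines: p = q·sin P/sin Q ≈ 255.52.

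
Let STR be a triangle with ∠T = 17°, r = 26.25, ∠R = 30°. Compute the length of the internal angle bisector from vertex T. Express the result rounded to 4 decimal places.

30.8395

The third angle is ∠S = 180° − ∠T − ∠R = 133.00°.
Law of sines: s = r·sin S/sin R ≈ 38.396.
Law of sines: t = r·sin T/sin R ≈ 15.35.
The bisector from T has length 2·r·s·cos(∠T/2)/(r+s) ≈ 30.839.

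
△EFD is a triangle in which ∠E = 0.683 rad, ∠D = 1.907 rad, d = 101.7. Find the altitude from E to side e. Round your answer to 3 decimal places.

The third angle is ∠F = π − ∠D − ∠E = 0.552 rad.
Law of sines: e = d·sin E/sin D ≈ 67.992.
Law of sines: f = d·sin F/sin D ≈ 56.456.
Area = ½·d·e·sin F ≈ 1811.8.
The altitude from E has length 2·area/e ≈ 53.295.

h_E ≈ 53.295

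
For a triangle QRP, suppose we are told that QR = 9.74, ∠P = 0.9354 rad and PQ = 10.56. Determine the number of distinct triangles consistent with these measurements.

2

PQ·sin P = 10.56·sin(0.9354 rad) ≈ 8.499.
Since PQ sin P < QR < PQ (8.499 < 9.74 < 10.56), two triangles exist.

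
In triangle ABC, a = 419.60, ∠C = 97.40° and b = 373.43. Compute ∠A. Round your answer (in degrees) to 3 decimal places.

By the law of cosines, c² = a² + b² − 2·a·b·cos C = 3.5588e+05, so c ≈ 596.55.
Law of cosines again: cos A = (b² + c² − a²)/(2·b·c) ≈ 0.71657, so ∠A ≈ 44.23°.

∠A ≈ 44.228°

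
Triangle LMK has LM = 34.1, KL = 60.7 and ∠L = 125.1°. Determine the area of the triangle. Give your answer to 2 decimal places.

846.73

Area = ½·KL·LM·sin L ≈ 846.73.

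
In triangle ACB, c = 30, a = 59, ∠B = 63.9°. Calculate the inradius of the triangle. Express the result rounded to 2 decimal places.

11.18

By the law of cosines, b² = a² + c² − 2·a·c·cos B = 2823.6, so b ≈ 53.138.
Area = ½·a·c·sin B ≈ 794.75.
Semiperimeter s = (59+30+53.138)/2 = 71.069.
Inradius = area/s = 794.75/71.069 ≈ 11.183.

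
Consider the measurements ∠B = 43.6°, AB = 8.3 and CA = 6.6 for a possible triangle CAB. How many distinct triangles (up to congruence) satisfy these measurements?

AB·sin B = 8.3·sin(43.6°) ≈ 5.724.
Since AB sin B < CA < AB (5.724 < 6.6 < 8.3), two triangles exist.

2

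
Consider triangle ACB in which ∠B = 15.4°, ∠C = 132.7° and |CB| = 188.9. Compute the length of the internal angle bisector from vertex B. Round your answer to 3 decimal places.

The third angle is ∠A = 180° − ∠C − ∠B = 31.90°.
Law of sines: |BA| = |CB|·sin C/sin A ≈ 262.71.
Law of sines: |AC| = |CB|·sin B/sin A ≈ 94.928.
The bisector from B has length 2·|CB|·|BA|·cos(∠B/2)/(|CB|+|BA|) ≈ 217.79.

t_B ≈ 217.791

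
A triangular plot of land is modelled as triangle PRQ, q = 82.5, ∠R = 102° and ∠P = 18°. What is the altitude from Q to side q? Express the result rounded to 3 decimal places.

h_Q ≈ 28.795

The third angle is ∠Q = 180° − ∠P − ∠R = 60.00°.
Law of sines: p = q·sin P/sin Q ≈ 29.438.
Law of sines: r = q·sin R/sin Q ≈ 93.181.
Area = ½·q·p·sin R ≈ 1187.8.
The altitude from Q has length 2·area/q ≈ 28.795.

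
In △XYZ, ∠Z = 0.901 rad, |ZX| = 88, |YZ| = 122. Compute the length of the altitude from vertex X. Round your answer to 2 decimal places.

h_X ≈ 68.99

By the law of cosines, |XY|² = |YZ|² + |ZX|² − 2·|YZ|·|ZX|·cos Z = 9297.6, so |XY| ≈ 96.424.
Area = ½·|YZ|·|ZX|·sin Z ≈ 4208.2.
The altitude from X has length 2·area/|YZ| ≈ 68.987.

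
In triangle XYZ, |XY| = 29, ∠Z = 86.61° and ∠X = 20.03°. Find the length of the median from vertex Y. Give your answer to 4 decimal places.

m_Y ≈ 16.6228

The third angle is ∠Y = 180° − ∠Z − ∠X = 73.36°.
Law of sines: |YZ| = |XY|·sin X/sin Z ≈ 9.9503.
Law of sines: |ZX| = |XY|·sin Y/sin Z ≈ 27.834.
Median from Y: ½√(2·|XY|² + 2·|YZ|² − |ZX|²) ≈ 16.623.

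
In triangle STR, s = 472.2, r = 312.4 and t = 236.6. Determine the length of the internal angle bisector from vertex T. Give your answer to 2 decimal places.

t_T ≈ 366.20

By the law of cosines, cos T = (r² + s² − t²) / (2·r·s) ≈ 0.89681, so ∠T ≈ 26.26°.
The bisector from T has length 2·r·s·cos(∠T/2)/(r+s) ≈ 366.2.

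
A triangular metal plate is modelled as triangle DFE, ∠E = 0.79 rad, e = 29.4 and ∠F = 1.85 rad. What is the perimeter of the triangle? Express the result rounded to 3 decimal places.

89.085

The third angle is ∠D = π − ∠F − ∠E = 0.502 rad.
Law of sines: d = e·sin D/sin E ≈ 19.9.
Law of sines: f = e·sin F/sin E ≈ 39.785.
Semiperimeter s = (19.9+39.785+29.4)/2 = 44.543.
Perimeter = 19.9 + 39.785 + 29.4 = 89.085.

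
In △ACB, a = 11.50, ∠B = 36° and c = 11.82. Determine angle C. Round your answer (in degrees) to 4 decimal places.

∠C ≈ 74.4183°

By the law of cosines, b² = a² + c² − 2·a·c·cos B = 52.023, so b ≈ 7.2127.
Law of cosines again: cos C = (b² + a² − c²)/(2·b·a) ≈ 0.26861, so ∠C ≈ 74.42°.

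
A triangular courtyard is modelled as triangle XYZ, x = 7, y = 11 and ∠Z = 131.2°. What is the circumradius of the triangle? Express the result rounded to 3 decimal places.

10.948

By the law of cosines, z² = x² + y² − 2·x·y·cos Z = 271.44, so z ≈ 16.475.
Area = ½·x·y·sin Z ≈ 28.968.
Circumradius = z/(2 sin Z) ≈ 10.948.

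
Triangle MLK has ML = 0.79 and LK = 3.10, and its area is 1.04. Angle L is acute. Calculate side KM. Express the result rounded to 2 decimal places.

From area = ½·ML·LK·sin L, we get sin L = 2·area/(ML·LK) ≈ 0.84933.
Taking the acute solution, ∠L ≈ 58.14°.
Law of cosines then gives KM ≈ 2.7656.

2.77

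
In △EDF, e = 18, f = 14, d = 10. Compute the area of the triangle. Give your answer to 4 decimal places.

Semiperimeter s = (18 + 10 + 14)/2 = 21.
Heron's formula: area = √(21·3·11·7) ≈ 69.649.

area ≈ 69.6491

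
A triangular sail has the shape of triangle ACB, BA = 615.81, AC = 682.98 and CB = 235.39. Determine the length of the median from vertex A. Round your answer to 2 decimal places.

639.52

Median from A: ½√(2·BA² + 2·AC² − CB²) ≈ 639.52.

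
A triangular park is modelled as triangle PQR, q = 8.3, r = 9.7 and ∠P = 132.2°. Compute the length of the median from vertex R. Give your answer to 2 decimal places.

By the law of cosines, p² = q² + r² − 2·q·r·cos P = 271.14, so p ≈ 16.466.
Median from R: ½√(2·p² + 2·q² − r²) ≈ 12.103.

12.10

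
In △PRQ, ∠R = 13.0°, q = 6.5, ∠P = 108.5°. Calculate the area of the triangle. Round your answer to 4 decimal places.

area ≈ 5.2854

The third angle is ∠Q = 180° − ∠P − ∠R = 58.50°.
Law of sines: p = q·sin P/sin Q ≈ 7.2294.
Law of sines: r = q·sin R/sin Q ≈ 1.7149.
Area = ½·q·p·sin R ≈ 5.2854.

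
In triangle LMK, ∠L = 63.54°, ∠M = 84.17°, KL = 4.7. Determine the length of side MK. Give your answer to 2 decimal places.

4.23

The third angle is ∠K = 180° − ∠L − ∠M = 32.29°.
Law of sines: MK = KL·sin L/sin M ≈ 4.2295.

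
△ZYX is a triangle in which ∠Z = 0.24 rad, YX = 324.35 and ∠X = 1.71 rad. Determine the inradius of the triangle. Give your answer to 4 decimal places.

The third angle is ∠Y = π − ∠X − ∠Z = 1.192 rad.
Law of sines: XZ = YX·sin Y/sin Z ≈ 1267.6.
Law of sines: ZY = YX·sin X/sin Z ≈ 1351.3.
Area = ½·YX·XZ·sin X ≈ 2.0358e+05.
Semiperimeter s = (324.35+1267.6+1351.3)/2 = 1471.6.
Inradius = area/s = 2.0358e+05/1471.6 ≈ 138.34.

r ≈ 138.3380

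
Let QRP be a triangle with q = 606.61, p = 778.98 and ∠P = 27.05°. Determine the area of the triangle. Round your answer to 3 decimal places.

175002.908

Law of sines: sin Q = q·sin P/p ≈ 0.35414.
Since p ≥ q, only the acute value applies: ∠Q ≈ 20.74°.
Then ∠R = 180° − ∠P − ∠Q ≈ 132.21°.
Law of sines gives r = p·sin R/sin P ≈ 1268.7.
Area = ½·p·q·sin R ≈ 1.75e+05.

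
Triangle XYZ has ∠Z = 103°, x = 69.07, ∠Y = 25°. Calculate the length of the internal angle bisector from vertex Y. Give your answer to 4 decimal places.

The third angle is ∠X = 180° − ∠Y − ∠Z = 52.00°.
Law of sines: y = x·sin Y/sin X ≈ 37.043.
Law of sines: z = x·sin Z/sin X ≈ 85.405.
The bisector from Y has length 2·z·x·cos(∠Y/2)/(z+x) ≈ 74.563.

t_Y ≈ 74.5633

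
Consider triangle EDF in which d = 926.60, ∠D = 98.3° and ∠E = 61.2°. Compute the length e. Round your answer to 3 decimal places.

The third angle is ∠F = 180° − ∠E − ∠D = 20.50°.
Law of sines: e = d·sin E/sin D ≈ 820.58.

820.581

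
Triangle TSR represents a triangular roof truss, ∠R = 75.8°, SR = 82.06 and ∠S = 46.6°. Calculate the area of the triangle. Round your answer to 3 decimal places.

area ≈ 2808.830

The third angle is ∠T = 180° − ∠S − ∠R = 57.60°.
Law of sines: RT = SR·sin S/sin T ≈ 70.616.
Law of sines: TS = SR·sin R/sin T ≈ 94.22.
Area = ½·SR·RT·sin R ≈ 2808.8.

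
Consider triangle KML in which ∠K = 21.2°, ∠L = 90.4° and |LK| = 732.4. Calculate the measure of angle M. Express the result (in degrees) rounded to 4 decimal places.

68.4000

The third angle is ∠M = 180° − ∠L − ∠K = 68.40°.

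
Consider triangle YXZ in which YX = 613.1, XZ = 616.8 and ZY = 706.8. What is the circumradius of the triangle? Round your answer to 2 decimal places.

By the law of cosines, cos Y = (ZY² + YX² − XZ²) / (2·ZY·YX) ≈ 0.57116, so ∠Y ≈ 55.17°.
Circumradius = XZ/(2 sin Y) ≈ 375.71.

375.71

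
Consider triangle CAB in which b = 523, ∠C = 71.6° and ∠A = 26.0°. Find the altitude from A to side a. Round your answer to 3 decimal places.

The third angle is ∠B = 180° − ∠C − ∠A = 82.40°.
Law of sines: c = b·sin C/sin B ≈ 500.66.
Law of sines: a = b·sin A/sin B ≈ 231.3.
Area = ½·b·c·sin A ≈ 57393.
The altitude from A has length 2·area/a ≈ 496.26.

496.262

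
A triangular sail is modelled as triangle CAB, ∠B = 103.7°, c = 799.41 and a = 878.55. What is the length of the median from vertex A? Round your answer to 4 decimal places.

999.1774

By the law of cosines, b² = c² + a² − 2·c·a·cos B = 1.7436e+06, so b ≈ 1320.4.
Median from A: ½√(2·b² + 2·c² − a²) ≈ 999.18.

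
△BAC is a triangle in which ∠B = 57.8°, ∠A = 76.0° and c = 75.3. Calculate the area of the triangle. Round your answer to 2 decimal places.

The third angle is ∠C = 180° − ∠B − ∠A = 46.20°.
Law of sines: b = c·sin B/sin C ≈ 88.282.
Law of sines: a = c·sin A/sin C ≈ 101.23.
Area = ½·c·b·sin A ≈ 3225.1.

3225.08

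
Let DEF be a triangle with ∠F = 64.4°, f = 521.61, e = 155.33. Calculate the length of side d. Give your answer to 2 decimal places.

569.56

Law of sines: sin E = e·sin F/f ≈ 0.26856.
Since f ≥ e, only the acute value applies: ∠E ≈ 15.58°.
Then ∠D = 180° − ∠F − ∠E ≈ 100.02°.
Law of sines gives d = f·sin D/sin F ≈ 569.56.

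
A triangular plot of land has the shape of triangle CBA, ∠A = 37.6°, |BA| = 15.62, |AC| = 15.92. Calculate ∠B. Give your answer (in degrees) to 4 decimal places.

72.8005

By the law of cosines, |CB|² = |BA|² + |AC|² − 2·|BA|·|AC|·cos A = 103.39, so |CB| ≈ 10.168.
Law of cosines again: cos B = (|CB|² + |BA|² − |AC|²)/(2·|CB|·|BA|) ≈ 0.29570, so ∠B ≈ 72.80°.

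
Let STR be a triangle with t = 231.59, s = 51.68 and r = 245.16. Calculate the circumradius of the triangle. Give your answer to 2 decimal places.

By the law of cosines, cos S = (t² + r² − s²) / (2·t·r) ≈ 0.97810, so ∠S ≈ 12.01°.
Circumradius = s/(2 sin S) ≈ 124.15.

124.15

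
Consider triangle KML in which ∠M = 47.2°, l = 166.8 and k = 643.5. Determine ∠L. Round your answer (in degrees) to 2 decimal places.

By the law of cosines, m² = l² + k² − 2·l·k·cos M = 2.9606e+05, so m ≈ 544.11.
Law of cosines again: cos L = (k² + m² − l²)/(2·k·m) ≈ 0.97438, so ∠L ≈ 13.00°.

∠L ≈ 13.00°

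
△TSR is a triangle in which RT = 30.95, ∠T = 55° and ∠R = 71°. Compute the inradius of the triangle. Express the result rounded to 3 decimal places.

The third angle is ∠S = 180° − ∠R − ∠T = 54.00°.
Law of sines: SR = RT·sin T/sin S ≈ 31.338.
Law of sines: TS = RT·sin R/sin S ≈ 36.172.
Area = ½·RT·SR·sin R ≈ 458.53.
Semiperimeter s = (31.338+30.95+36.172)/2 = 49.23.
Inradius = area/s = 458.53/49.23 ≈ 9.3141.

r ≈ 9.314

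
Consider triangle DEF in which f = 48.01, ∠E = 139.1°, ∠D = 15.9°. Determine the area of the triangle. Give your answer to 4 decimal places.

The third angle is ∠F = 180° − ∠D − ∠E = 25.00°.
Law of sines: d = f·sin D/sin F ≈ 31.122.
Law of sines: e = f·sin E/sin F ≈ 74.379.
Area = ½·f·d·sin E ≈ 489.15.

489.1482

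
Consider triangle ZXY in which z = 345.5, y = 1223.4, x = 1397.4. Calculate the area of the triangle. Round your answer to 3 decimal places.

area ≈ 193861.566

Semiperimeter s = (345.5 + 1397.4 + 1223.4)/2 = 1483.2.
Heron's formula: area = √(1483.2·1137.7·85.75·259.75) ≈ 1.9386e+05.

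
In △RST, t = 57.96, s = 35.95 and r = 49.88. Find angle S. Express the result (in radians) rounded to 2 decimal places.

∠S ≈ 0.66 rad

By the law of cosines, cos S = (t² + r² − s²) / (2·t·r) ≈ 0.78777, so ∠S ≈ 0.664 rad.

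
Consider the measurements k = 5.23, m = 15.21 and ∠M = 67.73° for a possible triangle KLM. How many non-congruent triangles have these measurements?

1

k·sin M = 5.23·sin(67.73°) ≈ 4.84.
Since m ≥ k, exactly one triangle exists.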